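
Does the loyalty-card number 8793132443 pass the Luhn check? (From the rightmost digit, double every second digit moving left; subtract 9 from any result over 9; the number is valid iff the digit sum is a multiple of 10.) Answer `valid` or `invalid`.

valid

From the right, keep odd positions and double even positions (subtract 9 from any doubled value over 9):
  doubled (positions 2,4,...): 8 4 2 9 7 → sum 30
  kept (positions 1,3,...): 3 4 3 3 7 → sum 20
Total = 50.
50 mod 10 = 0, so the number is valid.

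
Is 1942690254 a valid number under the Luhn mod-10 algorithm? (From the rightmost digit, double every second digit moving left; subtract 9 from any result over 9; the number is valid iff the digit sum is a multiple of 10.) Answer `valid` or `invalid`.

From the right, keep odd positions and double even positions (subtract 9 from any doubled value over 9):
  doubled (positions 2,4,...): 1 0 3 8 2 → sum 14
  kept (positions 1,3,...): 4 2 9 2 9 → sum 26
Total = 40.
40 mod 10 = 0, so the number is valid.

valid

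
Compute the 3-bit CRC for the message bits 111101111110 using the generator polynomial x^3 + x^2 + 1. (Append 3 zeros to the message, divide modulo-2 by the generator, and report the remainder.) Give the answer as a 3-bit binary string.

110

Append 3 zeros: 111101111110000. Divide by 1101 (XOR where the leading bit is 1):
  pos 0: 1111 XOR 1101 = 0010
  pos 2: 1001 XOR 1101 = 0100
  pos 3: 1001 XOR 1101 = 0100
  pos 4: 1001 XOR 1101 = 0100
  pos 5: 1001 XOR 1101 = 0100
  pos 6: 1001 XOR 1101 = 0100
  pos 7: 1001 XOR 1101 = 0100
  pos 8: 1000 XOR 1101 = 0101
  pos 9: 1010 XOR 1101 = 0111
  pos 10: 1110 XOR 1101 = 0011
Remainder (last 3 bits) = 110. This is the CRC / FCS.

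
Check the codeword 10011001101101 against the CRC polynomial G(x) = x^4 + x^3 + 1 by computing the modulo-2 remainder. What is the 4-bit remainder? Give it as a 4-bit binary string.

Modulo-2 division of 10011001101101 by 11001:
  pos 0: 10011 XOR 11001 = 01010
  pos 1: 10100 XOR 11001 = 01101
  pos 2: 11010 XOR 11001 = 00011
  pos 5: 11110 XOR 11001 = 00111
  pos 7: 11111 XOR 11001 = 00110
  pos 9: 11001 XOR 11001 = 00000
Remainder = 0000 (zero — the frame passes the CRC check).

0000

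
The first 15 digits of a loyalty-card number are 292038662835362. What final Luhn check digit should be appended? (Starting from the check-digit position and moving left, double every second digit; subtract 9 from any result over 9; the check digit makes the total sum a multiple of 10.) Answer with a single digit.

1

Partial digits right→left: 2 6 3 5 3 8 2 6 6 8 3 0 2 9 2
Double every second digit counting from the check-digit position (so the 1st, 3rd, 5th, ... of the partial from the right).
  doubled (with −9 where >9): 4 6 6 4 3 6 4 4 → sum 37
  kept as-is: 6 5 8 6 8 0 9 → sum 42
Total = 37 + 42 = 79.
Check digit = (10 − (79 mod 10)) mod 10 = 1.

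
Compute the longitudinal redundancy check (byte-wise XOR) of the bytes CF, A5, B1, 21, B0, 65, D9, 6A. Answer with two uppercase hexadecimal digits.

9C

XOR the bytes together:
  start with 0xCF
  0xCF ⊕ 0xA5 = 0x6A
  0x6A ⊕ 0xB1 = 0xDB
  0xDB ⊕ 0x21 = 0xFA
  0xFA ⊕ 0xB0 = 0x4A
  0x4A ⊕ 0x65 = 0x2F
  0x2F ⊕ 0xD9 = 0xF6
  0xF6 ⊕ 0x6A = 0x9C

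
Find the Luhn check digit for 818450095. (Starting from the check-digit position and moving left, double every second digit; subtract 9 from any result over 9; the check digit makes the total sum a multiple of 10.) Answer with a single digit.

Partial digits right→left: 5 9 0 0 5 4 8 1 8
Double every second digit counting from the check-digit position (so the 1st, 3rd, 5th, ... of the partial from the right).
  doubled (with −9 where >9): 1 0 1 7 7 → sum 16
  kept as-is: 9 0 4 1 → sum 14
Total = 16 + 14 = 30.
Check digit = (10 − (30 mod 10)) mod 10 = 0.

0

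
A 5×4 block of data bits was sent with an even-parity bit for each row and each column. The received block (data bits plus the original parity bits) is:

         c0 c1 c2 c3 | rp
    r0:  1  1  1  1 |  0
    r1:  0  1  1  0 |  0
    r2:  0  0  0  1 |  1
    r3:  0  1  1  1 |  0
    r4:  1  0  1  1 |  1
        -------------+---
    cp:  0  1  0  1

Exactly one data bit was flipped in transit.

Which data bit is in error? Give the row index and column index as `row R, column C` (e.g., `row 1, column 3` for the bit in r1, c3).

Recompute each row's even parity and compare to rp:
  r0: data parity 0, sent rp 0 → ok
  r1: data parity 0, sent rp 0 → ok
  r2: data parity 1, sent rp 1 → ok
  r3: data parity 1, sent rp 0 → mismatch
  r4: data parity 1, sent rp 1 → ok
Recompute each column's even parity and compare to cp:
  c0: data parity 0, sent cp 0 → ok
  c1: data parity 1, sent cp 1 → ok
  c2: data parity 0, sent cp 0 → ok
  c3: data parity 0, sent cp 1 → mismatch
Exactly one row (r3) and one column (c3) fail → the flipped bit is at their intersection.

row 3, column 3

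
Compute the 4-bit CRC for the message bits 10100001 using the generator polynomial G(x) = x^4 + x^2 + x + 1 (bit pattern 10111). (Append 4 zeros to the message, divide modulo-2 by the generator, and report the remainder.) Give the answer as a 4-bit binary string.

Append 4 zeros: 101000010000. Divide by 10111 (XOR where the leading bit is 1):
  pos 0: 10100 XOR 10111 = 00011
  pos 3: 11001 XOR 10111 = 01110
  pos 4: 11100 XOR 10111 = 01011
  pos 5: 10110 XOR 10111 = 00001
Remainder (last 4 bits) = 0100. This is the CRC / FCS.

0100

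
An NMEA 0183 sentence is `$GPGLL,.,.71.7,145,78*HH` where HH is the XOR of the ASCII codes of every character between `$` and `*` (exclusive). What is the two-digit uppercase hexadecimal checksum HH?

XOR the ASCII codes of the payload characters:
  'G' = 0x47 → acc = 0x47
  'P' = 0x50 → acc = 0x17
  'G' = 0x47 → acc = 0x50
  'L' = 0x4C → acc = 0x1C
  'L' = 0x4C → acc = 0x50
  ',' = 0x2C → acc = 0x7C
  '.' = 0x2E → acc = 0x52
  ',' = 0x2C → acc = 0x7E
  '.' = 0x2E → acc = 0x50
  '7' = 0x37 → acc = 0x67
  '1' = 0x31 → acc = 0x56
  '.' = 0x2E → acc = 0x78
  '7' = 0x37 → acc = 0x4F
  ',' = 0x2C → acc = 0x63
  '1' = 0x31 → acc = 0x52
  '4' = 0x34 → acc = 0x66
  '5' = 0x35 → acc = 0x53
  ',' = 0x2C → acc = 0x7F
  '7' = 0x37 → acc = 0x48
  '8' = 0x38 → acc = 0x70
Checksum = 0x70.

70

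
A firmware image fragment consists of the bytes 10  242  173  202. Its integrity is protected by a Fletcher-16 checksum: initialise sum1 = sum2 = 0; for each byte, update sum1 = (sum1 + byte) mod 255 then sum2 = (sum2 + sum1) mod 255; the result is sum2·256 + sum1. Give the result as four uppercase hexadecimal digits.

2775

Running sums (mod 255):
  after byte 0 (10): sum1=10, sum2=10
  after byte 1 (242): sum1=252, sum2=7
  after byte 2 (173): sum1=170, sum2=177
  after byte 3 (202): sum1=117, sum2=39
Checksum = sum2·256 + sum1 = 39·256 + 117 = 10101 = 0x2775.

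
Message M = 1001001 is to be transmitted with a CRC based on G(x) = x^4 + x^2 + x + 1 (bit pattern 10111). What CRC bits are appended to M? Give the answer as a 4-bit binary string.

1110

Append 4 zeros: 10010010000. Divide by 10111 (XOR where the leading bit is 1):
  pos 0: 10010 XOR 10111 = 00101
  pos 2: 10101 XOR 10111 = 00010
  pos 5: 10000 XOR 10111 = 00111
Remainder (last 4 bits) = 1110. This is the CRC / FCS.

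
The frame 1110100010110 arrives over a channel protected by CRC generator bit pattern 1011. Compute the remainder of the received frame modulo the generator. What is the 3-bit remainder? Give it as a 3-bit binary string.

Modulo-2 division of 1110100010110 by 1011:
  pos 0: 1110 XOR 1011 = 0101
  pos 1: 1011 XOR 1011 = 0000
  pos 8: 1011 XOR 1011 = 0000
Remainder = 000 (zero — the frame passes the CRC check).

000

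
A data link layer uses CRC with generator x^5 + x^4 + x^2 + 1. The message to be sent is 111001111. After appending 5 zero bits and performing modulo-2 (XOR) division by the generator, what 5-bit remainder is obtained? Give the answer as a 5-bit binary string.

Append 5 zeros: 11100111100000. Divide by 110101 (XOR where the leading bit is 1):
  pos 0: 111001 XOR 110101 = 001100
  pos 2: 110011 XOR 110101 = 000110
  pos 5: 110100 XOR 110101 = 000001
Remainder (last 5 bits) = 01000. This is the CRC / FCS.

01000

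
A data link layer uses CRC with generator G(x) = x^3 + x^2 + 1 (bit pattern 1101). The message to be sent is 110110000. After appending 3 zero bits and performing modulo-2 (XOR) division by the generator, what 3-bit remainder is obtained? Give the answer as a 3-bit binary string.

001

Append 3 zeros: 110110000000. Divide by 1101 (XOR where the leading bit is 1):
  pos 0: 1101 XOR 1101 = 0000
  pos 4: 1000 XOR 1101 = 0101
  pos 5: 1010 XOR 1101 = 0111
  pos 6: 1110 XOR 1101 = 0011
  pos 8: 1100 XOR 1101 = 0001
Remainder (last 3 bits) = 001. This is the CRC / FCS.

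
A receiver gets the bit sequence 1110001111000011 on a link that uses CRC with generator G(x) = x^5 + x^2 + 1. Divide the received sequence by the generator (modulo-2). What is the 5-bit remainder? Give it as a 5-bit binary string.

Modulo-2 division of 1110001111000011 by 100101:
  pos 0: 111000 XOR 100101 = 011101
  pos 1: 111011 XOR 100101 = 011110
  pos 2: 111101 XOR 100101 = 011000
  pos 3: 110001 XOR 100101 = 010100
  pos 4: 101001 XOR 100101 = 001100
  pos 6: 110000 XOR 100101 = 010101
  pos 7: 101010 XOR 100101 = 001111
  pos 9: 111101 XOR 100101 = 011000
  pos 10: 110001 XOR 100101 = 010100
Remainder = 10100 (nonzero — an error is detected).

10100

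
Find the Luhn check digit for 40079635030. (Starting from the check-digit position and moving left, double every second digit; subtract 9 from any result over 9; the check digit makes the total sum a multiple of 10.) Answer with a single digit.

6

Partial digits right→left: 0 3 0 5 3 6 9 7 0 0 4
Double every second digit counting from the check-digit position (so the 1st, 3rd, 5th, ... of the partial from the right).
  doubled (with −9 where >9): 0 0 6 9 0 8 → sum 23
  kept as-is: 3 5 6 7 0 → sum 21
Total = 23 + 21 = 44.
Check digit = (10 − (44 mod 10)) mod 10 = 6.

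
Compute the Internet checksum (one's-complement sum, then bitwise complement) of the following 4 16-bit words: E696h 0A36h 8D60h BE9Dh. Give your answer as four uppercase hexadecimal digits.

One's-complement addition (fold any carry out of bit 15 back into bit 0):
  0xE696 + 0x0A36 = 0x0F0CC
  0xF0CC + 0x8D60 = 0x17E2C → wrap carry → 0x7E2D
  0x7E2D + 0xBE9D = 0x13CCA → wrap carry → 0x3CCB
One's-complement sum = 0x3CCB.
Checksum = ~0x3CCB & 0xFFFF = 0xC334.

C334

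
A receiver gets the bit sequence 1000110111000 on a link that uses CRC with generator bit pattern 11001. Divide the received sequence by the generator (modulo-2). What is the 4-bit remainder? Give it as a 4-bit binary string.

0000

Modulo-2 division of 1000110111000 by 11001:
  pos 0: 10001 XOR 11001 = 01000
  pos 1: 10001 XOR 11001 = 01000
  pos 2: 10000 XOR 11001 = 01001
  pos 3: 10011 XOR 11001 = 01010
  pos 4: 10101 XOR 11001 = 01100
  pos 5: 11001 XOR 11001 = 00000
Remainder = 0000 (zero — the frame passes the CRC check).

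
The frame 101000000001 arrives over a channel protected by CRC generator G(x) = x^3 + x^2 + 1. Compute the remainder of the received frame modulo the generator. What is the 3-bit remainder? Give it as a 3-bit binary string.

010

Modulo-2 division of 101000000001 by 1101:
  pos 0: 1010 XOR 1101 = 0111
  pos 1: 1110 XOR 1101 = 0011
  pos 3: 1100 XOR 1101 = 0001
  pos 6: 1000 XOR 1101 = 0101
  pos 7: 1010 XOR 1101 = 0111
  pos 8: 1111 XOR 1101 = 0010
Remainder = 010 (nonzero — an error is detected).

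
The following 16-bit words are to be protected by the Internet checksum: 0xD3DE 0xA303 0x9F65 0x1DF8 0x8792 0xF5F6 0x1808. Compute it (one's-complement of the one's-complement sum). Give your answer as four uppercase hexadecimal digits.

One's-complement addition (fold any carry out of bit 15 back into bit 0):
  0xD3DE + 0xA303 = 0x176E1 → wrap carry → 0x76E2
  0x76E2 + 0x9F65 = 0x11647 → wrap carry → 0x1648
  0x1648 + 0x1DF8 = 0x03440
  0x3440 + 0x8792 = 0x0BBD2
  0xBBD2 + 0xF5F6 = 0x1B1C8 → wrap carry → 0xB1C9
  0xB1C9 + 0x1808 = 0x0C9D1
One's-complement sum = 0xC9D1.
Checksum = ~0xC9D1 & 0xFFFF = 0x362E.

362E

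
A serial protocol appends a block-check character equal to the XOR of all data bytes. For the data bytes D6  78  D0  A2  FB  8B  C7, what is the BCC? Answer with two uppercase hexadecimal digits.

XOR the bytes together:
  start with 0xD6
  0xD6 ⊕ 0x78 = 0xAE
  0xAE ⊕ 0xD0 = 0x7E
  0x7E ⊕ 0xA2 = 0xDC
  0xDC ⊕ 0xFB = 0x27
  0x27 ⊕ 0x8B = 0xAC
  0xAC ⊕ 0xC7 = 0x6B

6B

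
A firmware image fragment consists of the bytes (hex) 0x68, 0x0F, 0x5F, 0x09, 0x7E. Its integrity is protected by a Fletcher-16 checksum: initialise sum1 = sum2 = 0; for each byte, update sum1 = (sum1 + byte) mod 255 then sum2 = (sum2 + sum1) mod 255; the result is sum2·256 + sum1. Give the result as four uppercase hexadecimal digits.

F45E

Running sums (mod 255):
  after byte 0 (0x68): sum1=104, sum2=104
  after byte 1 (0x0F): sum1=119, sum2=223
  after byte 2 (0x5F): sum1=214, sum2=182
  after byte 3 (0x09): sum1=223, sum2=150
  after byte 4 (0x7E): sum1=94, sum2=244
Checksum = sum2·256 + sum1 = 244·256 + 94 = 62558 = 0xF45E.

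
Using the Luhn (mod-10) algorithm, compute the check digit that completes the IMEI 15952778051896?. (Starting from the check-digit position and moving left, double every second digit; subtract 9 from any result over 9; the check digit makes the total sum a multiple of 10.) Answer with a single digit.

Partial digits right→left: 6 9 8 1 5 0 8 7 7 2 5 9 5 1
Double every second digit counting from the check-digit position (so the 1st, 3rd, 5th, ... of the partial from the right).
  doubled (with −9 where >9): 3 7 1 7 5 1 1 → sum 25
  kept as-is: 9 1 0 7 2 9 1 → sum 29
Total = 25 + 29 = 54.
Check digit = (10 − (54 mod 10)) mod 10 = 6.

6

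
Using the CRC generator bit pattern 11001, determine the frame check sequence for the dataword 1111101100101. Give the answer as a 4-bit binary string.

0011

Append 4 zeros: 11111011001010000. Divide by 11001 (XOR where the leading bit is 1):
  pos 0: 11111 XOR 11001 = 00110
  pos 2: 11001 XOR 11001 = 00000
  pos 7: 10010 XOR 11001 = 01011
  pos 8: 10111 XOR 11001 = 01110
  pos 9: 11100 XOR 11001 = 00101
  pos 11: 10100 XOR 11001 = 01101
  pos 12: 11010 XOR 11001 = 00011
Remainder (last 4 bits) = 0011. This is the CRC / FCS.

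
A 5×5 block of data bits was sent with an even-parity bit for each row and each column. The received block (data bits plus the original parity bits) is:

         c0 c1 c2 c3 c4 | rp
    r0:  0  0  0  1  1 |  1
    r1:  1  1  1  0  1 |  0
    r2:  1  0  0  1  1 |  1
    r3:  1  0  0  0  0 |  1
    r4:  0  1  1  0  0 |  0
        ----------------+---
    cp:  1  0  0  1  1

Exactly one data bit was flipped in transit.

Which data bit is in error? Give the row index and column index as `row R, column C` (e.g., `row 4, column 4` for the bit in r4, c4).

Recompute each row's even parity and compare to rp:
  r0: data parity 0, sent rp 1 → mismatch
  r1: data parity 0, sent rp 0 → ok
  r2: data parity 1, sent rp 1 → ok
  r3: data parity 1, sent rp 1 → ok
  r4: data parity 0, sent rp 0 → ok
Recompute each column's even parity and compare to cp:
  c0: data parity 1, sent cp 1 → ok
  c1: data parity 0, sent cp 0 → ok
  c2: data parity 0, sent cp 0 → ok
  c3: data parity 0, sent cp 1 → mismatch
  c4: data parity 1, sent cp 1 → ok
Exactly one row (r0) and one column (c3) fail → the flipped bit is at their intersection.

row 0, column 3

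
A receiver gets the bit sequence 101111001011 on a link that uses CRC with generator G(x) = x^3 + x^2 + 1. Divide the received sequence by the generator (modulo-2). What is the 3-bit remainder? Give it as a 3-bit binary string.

Modulo-2 division of 101111001011 by 1101:
  pos 0: 1011 XOR 1101 = 0110
  pos 1: 1101 XOR 1101 = 0000
  pos 5: 1001 XOR 1101 = 0100
  pos 6: 1000 XOR 1101 = 0101
  pos 7: 1011 XOR 1101 = 0110
  pos 8: 1101 XOR 1101 = 0000
Remainder = 000 (zero — the frame passes the CRC check).

000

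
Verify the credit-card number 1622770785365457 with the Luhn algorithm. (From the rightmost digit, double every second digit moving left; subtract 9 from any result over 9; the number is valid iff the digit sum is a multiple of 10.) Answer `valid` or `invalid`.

valid

From the right, keep odd positions and double even positions (subtract 9 from any doubled value over 9):
  doubled (positions 2,4,...): 1 1 6 7 0 5 4 2 → sum 26
  kept (positions 1,3,...): 7 4 6 5 7 7 2 6 → sum 44
Total = 70.
70 mod 10 = 0, so the number is valid.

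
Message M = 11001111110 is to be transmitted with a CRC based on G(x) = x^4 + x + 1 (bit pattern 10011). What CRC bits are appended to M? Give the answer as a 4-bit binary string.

Append 4 zeros: 110011111100000. Divide by 10011 (XOR where the leading bit is 1):
  pos 0: 11001 XOR 10011 = 01010
  pos 1: 10101 XOR 10011 = 00110
  pos 3: 11011 XOR 10011 = 01000
  pos 4: 10001 XOR 10011 = 00010
  pos 7: 10100 XOR 10011 = 00111
  pos 9: 11100 XOR 10011 = 01111
  pos 10: 11110 XOR 10011 = 01101
Remainder (last 4 bits) = 1101. This is the CRC / FCS.

1101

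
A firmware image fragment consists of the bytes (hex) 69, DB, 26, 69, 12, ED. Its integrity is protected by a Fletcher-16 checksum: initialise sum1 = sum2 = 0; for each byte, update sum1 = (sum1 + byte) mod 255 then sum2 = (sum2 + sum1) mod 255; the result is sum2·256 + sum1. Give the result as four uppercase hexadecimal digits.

AAD4

Running sums (mod 255):
  after byte 0 (69): sum1=105, sum2=105
  after byte 1 (DB): sum1=69, sum2=174
  after byte 2 (26): sum1=107, sum2=26
  after byte 3 (69): sum1=212, sum2=238
  after byte 4 (12): sum1=230, sum2=213
  after byte 5 (ED): sum1=212, sum2=170
Checksum = sum2·256 + sum1 = 170·256 + 212 = 43732 = 0xAAD4.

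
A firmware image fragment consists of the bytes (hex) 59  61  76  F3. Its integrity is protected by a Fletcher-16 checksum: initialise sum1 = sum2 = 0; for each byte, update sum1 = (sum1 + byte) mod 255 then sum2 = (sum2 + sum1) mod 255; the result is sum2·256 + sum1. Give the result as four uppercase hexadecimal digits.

6A25

Running sums (mod 255):
  after byte 0 (59): sum1=89, sum2=89
  after byte 1 (61): sum1=186, sum2=20
  after byte 2 (76): sum1=49, sum2=69
  after byte 3 (F3): sum1=37, sum2=106
Checksum = sum2·256 + sum1 = 106·256 + 37 = 27173 = 0x6A25.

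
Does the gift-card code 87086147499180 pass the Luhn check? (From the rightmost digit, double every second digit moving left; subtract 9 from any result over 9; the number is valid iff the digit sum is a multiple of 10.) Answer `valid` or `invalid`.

invalid

From the right, keep odd positions and double even positions (subtract 9 from any doubled value over 9):
  doubled (positions 2,4,...): 7 9 8 8 3 0 7 → sum 42
  kept (positions 1,3,...): 0 1 9 7 1 8 7 → sum 33
Total = 75.
75 mod 10 = 5, so the number is invalid.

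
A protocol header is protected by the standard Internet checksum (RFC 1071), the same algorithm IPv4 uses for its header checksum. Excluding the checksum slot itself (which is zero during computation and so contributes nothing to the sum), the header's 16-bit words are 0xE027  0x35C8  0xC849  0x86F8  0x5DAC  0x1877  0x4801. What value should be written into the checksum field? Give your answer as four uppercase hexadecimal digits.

DCA8

One's-complement addition (fold any carry out of bit 15 back into bit 0):
  0xE027 + 0x35C8 = 0x115EF → wrap carry → 0x15F0
  0x15F0 + 0xC849 = 0x0DE39
  0xDE39 + 0x86F8 = 0x16531 → wrap carry → 0x6532
  0x6532 + 0x5DAC = 0x0C2DE
  0xC2DE + 0x1877 = 0x0DB55
  0xDB55 + 0x4801 = 0x12356 → wrap carry → 0x2357
One's-complement sum = 0x2357.
Checksum = ~0x2357 & 0xFFFF = 0xDCA8.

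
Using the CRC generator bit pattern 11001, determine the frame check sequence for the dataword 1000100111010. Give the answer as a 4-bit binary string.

Append 4 zeros: 10001001110100000. Divide by 11001 (XOR where the leading bit is 1):
  pos 0: 10001 XOR 11001 = 01000
  pos 1: 10000 XOR 11001 = 01001
  pos 2: 10010 XOR 11001 = 01011
  pos 3: 10111 XOR 11001 = 01110
  pos 4: 11101 XOR 11001 = 00100
  pos 6: 10010 XOR 11001 = 01011
  pos 7: 10111 XOR 11001 = 01110
  pos 8: 11100 XOR 11001 = 00101
  pos 10: 10100 XOR 11001 = 01101
  pos 11: 11010 XOR 11001 = 00011
Remainder (last 4 bits) = 0110. This is the CRC / FCS.

0110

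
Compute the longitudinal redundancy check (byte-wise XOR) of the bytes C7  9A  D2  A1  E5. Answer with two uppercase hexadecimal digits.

CB

XOR the bytes together:
  start with 0xC7
  0xC7 ⊕ 0x9A = 0x5D
  0x5D ⊕ 0xD2 = 0x8F
  0x8F ⊕ 0xA1 = 0x2E
  0x2E ⊕ 0xE5 = 0xCB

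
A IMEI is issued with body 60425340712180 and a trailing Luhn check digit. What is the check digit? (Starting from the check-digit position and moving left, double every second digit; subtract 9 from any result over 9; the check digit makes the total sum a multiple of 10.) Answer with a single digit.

Partial digits right→left: 0 8 1 2 1 7 0 4 3 5 2 4 0 6
Double every second digit counting from the check-digit position (so the 1st, 3rd, 5th, ... of the partial from the right).
  doubled (with −9 where >9): 0 2 2 0 6 4 0 → sum 14
  kept as-is: 8 2 7 4 5 4 6 → sum 36
Total = 14 + 36 = 50.
Check digit = (10 − (50 mod 10)) mod 10 = 0.

0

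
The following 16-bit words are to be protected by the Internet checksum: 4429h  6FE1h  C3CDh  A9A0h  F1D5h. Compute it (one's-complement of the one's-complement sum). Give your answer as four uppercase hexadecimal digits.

One's-complement addition (fold any carry out of bit 15 back into bit 0):
  0x4429 + 0x6FE1 = 0x0B40A
  0xB40A + 0xC3CD = 0x177D7 → wrap carry → 0x77D8
  0x77D8 + 0xA9A0 = 0x12178 → wrap carry → 0x2179
  0x2179 + 0xF1D5 = 0x1134E → wrap carry → 0x134F
One's-complement sum = 0x134F.
Checksum = ~0x134F & 0xFFFF = 0xECB0.

ECB0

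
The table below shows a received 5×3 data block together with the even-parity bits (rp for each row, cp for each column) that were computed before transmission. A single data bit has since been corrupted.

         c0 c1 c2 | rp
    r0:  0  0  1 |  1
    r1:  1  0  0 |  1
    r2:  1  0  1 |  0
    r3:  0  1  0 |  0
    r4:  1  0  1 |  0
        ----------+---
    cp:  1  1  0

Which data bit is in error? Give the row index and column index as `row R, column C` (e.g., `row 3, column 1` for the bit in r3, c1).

row 3, column 2

Recompute each row's even parity and compare to rp:
  r0: data parity 1, sent rp 1 → ok
  r1: data parity 1, sent rp 1 → ok
  r2: data parity 0, sent rp 0 → ok
  r3: data parity 1, sent rp 0 → mismatch
  r4: data parity 0, sent rp 0 → ok
Recompute each column's even parity and compare to cp:
  c0: data parity 1, sent cp 1 → ok
  c1: data parity 1, sent cp 1 → ok
  c2: data parity 1, sent cp 0 → mismatch
Exactly one row (r3) and one column (c2) fail → the flipped bit is at their intersection.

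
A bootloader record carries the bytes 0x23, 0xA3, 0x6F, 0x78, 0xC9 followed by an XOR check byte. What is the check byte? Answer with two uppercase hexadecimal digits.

5E

XOR the bytes together:
  start with 0x23
  0x23 ⊕ 0xA3 = 0x80
  0x80 ⊕ 0x6F = 0xEF
  0xEF ⊕ 0x78 = 0x97
  0x97 ⊕ 0xC9 = 0x5E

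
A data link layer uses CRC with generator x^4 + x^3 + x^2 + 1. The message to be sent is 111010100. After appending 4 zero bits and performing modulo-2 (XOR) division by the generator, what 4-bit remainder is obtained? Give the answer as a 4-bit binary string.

1110

Append 4 zeros: 1110101000000. Divide by 11101 (XOR where the leading bit is 1):
  pos 0: 11101 XOR 11101 = 00000
  pos 6: 10000 XOR 11101 = 01101
  pos 7: 11010 XOR 11101 = 00111
Remainder (last 4 bits) = 1110. This is the CRC / FCS.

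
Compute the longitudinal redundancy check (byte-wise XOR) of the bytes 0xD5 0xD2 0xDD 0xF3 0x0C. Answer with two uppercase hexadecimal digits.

XOR the bytes together:
  start with 0xD5
  0xD5 ⊕ 0xD2 = 0x07
  0x07 ⊕ 0xDD = 0xDA
  0xDA ⊕ 0xF3 = 0x29
  0x29 ⊕ 0x0C = 0x25

25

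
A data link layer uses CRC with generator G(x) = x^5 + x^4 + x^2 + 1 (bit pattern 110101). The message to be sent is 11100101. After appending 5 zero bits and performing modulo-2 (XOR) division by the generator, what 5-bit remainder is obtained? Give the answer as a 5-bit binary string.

01011

Append 5 zeros: 1110010100000. Divide by 110101 (XOR where the leading bit is 1):
  pos 0: 111001 XOR 110101 = 001100
  pos 2: 110001 XOR 110101 = 000100
  pos 5: 100000 XOR 110101 = 010101
  pos 6: 101010 XOR 110101 = 011111
  pos 7: 111110 XOR 110101 = 001011
Remainder (last 5 bits) = 01011. This is the CRC / FCS.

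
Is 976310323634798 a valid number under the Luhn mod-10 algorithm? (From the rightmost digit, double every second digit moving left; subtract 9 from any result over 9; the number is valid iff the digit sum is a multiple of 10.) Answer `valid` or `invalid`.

From the right, keep odd positions and double even positions (subtract 9 from any doubled value over 9):
  doubled (positions 2,4,...): 9 8 3 4 0 6 5 → sum 35
  kept (positions 1,3,...): 8 7 3 3 3 1 6 9 → sum 40
Total = 75.
75 mod 10 = 5, so the number is invalid.

invalid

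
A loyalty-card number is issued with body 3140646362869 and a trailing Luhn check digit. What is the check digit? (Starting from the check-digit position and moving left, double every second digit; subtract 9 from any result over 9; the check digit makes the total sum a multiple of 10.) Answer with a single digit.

Partial digits right→left: 9 6 8 2 6 3 6 4 6 0 4 1 3
Double every second digit counting from the check-digit position (so the 1st, 3rd, 5th, ... of the partial from the right).
  doubled (with −9 where >9): 9 7 3 3 3 8 6 → sum 39
  kept as-is: 6 2 3 4 0 1 → sum 16
Total = 39 + 16 = 55.
Check digit = (10 − (55 mod 10)) mod 10 = 5.

5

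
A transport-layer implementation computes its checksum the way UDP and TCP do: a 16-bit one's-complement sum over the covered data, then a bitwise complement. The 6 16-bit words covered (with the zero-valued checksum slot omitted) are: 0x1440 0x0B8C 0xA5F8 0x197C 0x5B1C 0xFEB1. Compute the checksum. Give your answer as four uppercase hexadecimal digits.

C6F0

One's-complement addition (fold any carry out of bit 15 back into bit 0):
  0x1440 + 0x0B8C = 0x01FCC
  0x1FCC + 0xA5F8 = 0x0C5C4
  0xC5C4 + 0x197C = 0x0DF40
  0xDF40 + 0x5B1C = 0x13A5C → wrap carry → 0x3A5D
  0x3A5D + 0xFEB1 = 0x1390E → wrap carry → 0x390F
One's-complement sum = 0x390F.
Checksum = ~0x390F & 0xFFFF = 0xC6F0.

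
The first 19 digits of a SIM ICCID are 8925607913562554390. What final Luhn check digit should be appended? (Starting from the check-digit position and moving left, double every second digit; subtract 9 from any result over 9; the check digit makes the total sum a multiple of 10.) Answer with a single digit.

7

Partial digits right→left: 0 9 3 4 5 5 2 6 5 3 1 9 7 0 6 5 2 9 8
Double every second digit counting from the check-digit position (so the 1st, 3rd, 5th, ... of the partial from the right).
  doubled (with −9 where >9): 0 6 1 4 1 2 5 3 4 7 → sum 33
  kept as-is: 9 4 5 6 3 9 0 5 9 → sum 50
Total = 33 + 50 = 83.
Check digit = (10 − (83 mod 10)) mod 10 = 7.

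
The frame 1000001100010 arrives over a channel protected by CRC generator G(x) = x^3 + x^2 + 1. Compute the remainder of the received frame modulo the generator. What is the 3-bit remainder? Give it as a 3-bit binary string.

100

Modulo-2 division of 1000001100010 by 1101:
  pos 0: 1000 XOR 1101 = 0101
  pos 1: 1010 XOR 1101 = 0111
  pos 2: 1110 XOR 1101 = 0011
  pos 4: 1111 XOR 1101 = 0010
  pos 6: 1000 XOR 1101 = 0101
  pos 7: 1010 XOR 1101 = 0111
  pos 8: 1111 XOR 1101 = 0010
Remainder = 100 (nonzero — an error is detected).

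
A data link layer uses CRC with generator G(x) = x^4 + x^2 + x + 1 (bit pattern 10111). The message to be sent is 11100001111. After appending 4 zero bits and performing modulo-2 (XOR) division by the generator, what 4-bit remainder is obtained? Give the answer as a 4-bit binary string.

0111

Append 4 zeros: 111000011110000. Divide by 10111 (XOR where the leading bit is 1):
  pos 0: 11100 XOR 10111 = 01011
  pos 1: 10110 XOR 10111 = 00001
  pos 5: 10111 XOR 10111 = 00000
  pos 10: 10000 XOR 10111 = 00111
Remainder (last 4 bits) = 0111. This is the CRC / FCS.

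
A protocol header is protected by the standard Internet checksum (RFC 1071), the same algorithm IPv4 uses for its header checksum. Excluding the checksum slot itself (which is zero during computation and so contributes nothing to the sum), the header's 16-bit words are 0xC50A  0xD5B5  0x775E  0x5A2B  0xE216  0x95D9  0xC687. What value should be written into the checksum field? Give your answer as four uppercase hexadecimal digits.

One's-complement addition (fold any carry out of bit 15 back into bit 0):
  0xC50A + 0xD5B5 = 0x19ABF → wrap carry → 0x9AC0
  0x9AC0 + 0x775E = 0x1121E → wrap carry → 0x121F
  0x121F + 0x5A2B = 0x06C4A
  0x6C4A + 0xE216 = 0x14E60 → wrap carry → 0x4E61
  0x4E61 + 0x95D9 = 0x0E43A
  0xE43A + 0xC687 = 0x1AAC1 → wrap carry → 0xAAC2
One's-complement sum = 0xAAC2.
Checksum = ~0xAAC2 & 0xFFFF = 0x553D.

553D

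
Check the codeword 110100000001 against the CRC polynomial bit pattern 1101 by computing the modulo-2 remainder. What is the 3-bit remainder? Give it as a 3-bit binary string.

Modulo-2 division of 110100000001 by 1101:
  pos 0: 1101 XOR 1101 = 0000
Remainder = 001 (nonzero — an error is detected).

001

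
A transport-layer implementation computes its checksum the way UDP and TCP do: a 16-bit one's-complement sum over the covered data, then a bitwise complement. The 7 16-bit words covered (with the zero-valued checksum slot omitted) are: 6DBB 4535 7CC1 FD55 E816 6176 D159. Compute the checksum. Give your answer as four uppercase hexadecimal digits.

B810

One's-complement addition (fold any carry out of bit 15 back into bit 0):
  0x6DBB + 0x4535 = 0x0B2F0
  0xB2F0 + 0x7CC1 = 0x12FB1 → wrap carry → 0x2FB2
  0x2FB2 + 0xFD55 = 0x12D07 → wrap carry → 0x2D08
  0x2D08 + 0xE816 = 0x1151E → wrap carry → 0x151F
  0x151F + 0x6176 = 0x07695
  0x7695 + 0xD159 = 0x147EE → wrap carry → 0x47EF
One's-complement sum = 0x47EF.
Checksum = ~0x47EF & 0xFFFF = 0xB810.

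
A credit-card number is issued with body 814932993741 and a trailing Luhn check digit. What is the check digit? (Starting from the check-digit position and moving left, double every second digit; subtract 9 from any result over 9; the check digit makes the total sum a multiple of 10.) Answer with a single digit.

8

Partial digits right→left: 1 4 7 3 9 9 2 3 9 4 1 8
Double every second digit counting from the check-digit position (so the 1st, 3rd, 5th, ... of the partial from the right).
  doubled (with −9 where >9): 2 5 9 4 9 2 → sum 31
  kept as-is: 4 3 9 3 4 8 → sum 31
Total = 31 + 31 = 62.
Check digit = (10 − (62 mod 10)) mod 10 = 8.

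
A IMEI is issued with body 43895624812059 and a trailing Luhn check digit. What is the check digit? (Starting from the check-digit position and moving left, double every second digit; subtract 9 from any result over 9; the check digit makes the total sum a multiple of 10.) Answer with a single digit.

Partial digits right→left: 9 5 0 2 1 8 4 2 6 5 9 8 3 4
Double every second digit counting from the check-digit position (so the 1st, 3rd, 5th, ... of the partial from the right).
  doubled (with −9 where >9): 9 0 2 8 3 9 6 → sum 37
  kept as-is: 5 2 8 2 5 8 4 → sum 34
Total = 37 + 34 = 71.
Check digit = (10 − (71 mod 10)) mod 10 = 9.

9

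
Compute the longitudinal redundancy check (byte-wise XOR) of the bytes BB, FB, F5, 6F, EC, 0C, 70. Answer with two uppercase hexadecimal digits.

4A

XOR the bytes together:
  start with 0xBB
  0xBB ⊕ 0xFB = 0x40
  0x40 ⊕ 0xF5 = 0xB5
  0xB5 ⊕ 0x6F = 0xDA
  0xDA ⊕ 0xEC = 0x36
  0x36 ⊕ 0x0C = 0x3A
  0x3A ⊕ 0x70 = 0x4A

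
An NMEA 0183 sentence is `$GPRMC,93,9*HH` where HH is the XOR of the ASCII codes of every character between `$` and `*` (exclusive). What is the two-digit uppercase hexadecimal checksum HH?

XOR the ASCII codes of the payload characters:
  'G' = 0x47 → acc = 0x47
  'P' = 0x50 → acc = 0x17
  'R' = 0x52 → acc = 0x45
  'M' = 0x4D → acc = 0x08
  'C' = 0x43 → acc = 0x4B
  ',' = 0x2C → acc = 0x67
  '9' = 0x39 → acc = 0x5E
  '3' = 0x33 → acc = 0x6D
  ',' = 0x2C → acc = 0x41
  '9' = 0x39 → acc = 0x78
Checksum = 0x78.

78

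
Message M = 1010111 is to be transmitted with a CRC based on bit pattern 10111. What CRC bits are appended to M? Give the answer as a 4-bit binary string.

1000

Append 4 zeros: 10101110000. Divide by 10111 (XOR where the leading bit is 1):
  pos 0: 10101 XOR 10111 = 00010
  pos 3: 10110 XOR 10111 = 00001
Remainder (last 4 bits) = 1000. This is the CRC / FCS.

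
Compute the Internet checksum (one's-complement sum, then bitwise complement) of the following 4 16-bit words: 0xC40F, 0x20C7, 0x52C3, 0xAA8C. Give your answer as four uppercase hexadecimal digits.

One's-complement addition (fold any carry out of bit 15 back into bit 0):
  0xC40F + 0x20C7 = 0x0E4D6
  0xE4D6 + 0x52C3 = 0x13799 → wrap carry → 0x379A
  0x379A + 0xAA8C = 0x0E226
One's-complement sum = 0xE226.
Checksum = ~0xE226 & 0xFFFF = 0x1DD9.

1DD9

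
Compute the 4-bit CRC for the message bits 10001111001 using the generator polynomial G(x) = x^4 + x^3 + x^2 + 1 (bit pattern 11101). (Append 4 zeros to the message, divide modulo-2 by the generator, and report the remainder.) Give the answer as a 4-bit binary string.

0011

Append 4 zeros: 100011110010000. Divide by 11101 (XOR where the leading bit is 1):
  pos 0: 10001 XOR 11101 = 01100
  pos 1: 11001 XOR 11101 = 00100
  pos 3: 10011 XOR 11101 = 01110
  pos 4: 11100 XOR 11101 = 00001
  pos 8: 10100 XOR 11101 = 01001
  pos 9: 10010 XOR 11101 = 01111
  pos 10: 11110 XOR 11101 = 00011
Remainder (last 4 bits) = 0011. This is the CRC / FCS.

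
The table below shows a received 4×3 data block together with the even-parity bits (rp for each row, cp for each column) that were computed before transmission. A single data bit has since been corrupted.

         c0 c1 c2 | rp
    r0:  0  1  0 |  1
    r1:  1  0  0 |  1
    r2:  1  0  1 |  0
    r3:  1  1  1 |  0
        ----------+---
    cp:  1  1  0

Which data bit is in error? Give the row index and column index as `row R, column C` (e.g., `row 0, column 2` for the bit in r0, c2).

Recompute each row's even parity and compare to rp:
  r0: data parity 1, sent rp 1 → ok
  r1: data parity 1, sent rp 1 → ok
  r2: data parity 0, sent rp 0 → ok
  r3: data parity 1, sent rp 0 → mismatch
Recompute each column's even parity and compare to cp:
  c0: data parity 1, sent cp 1 → ok
  c1: data parity 0, sent cp 1 → mismatch
  c2: data parity 0, sent cp 0 → ok
Exactly one row (r3) and one column (c1) fail → the flipped bit is at their intersection.

row 3, column 1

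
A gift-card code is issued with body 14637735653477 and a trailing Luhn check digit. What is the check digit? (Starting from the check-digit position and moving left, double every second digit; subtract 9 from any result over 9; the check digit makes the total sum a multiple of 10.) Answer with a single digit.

3

Partial digits right→left: 7 7 4 3 5 6 5 3 7 7 3 6 4 1
Double every second digit counting from the check-digit position (so the 1st, 3rd, 5th, ... of the partial from the right).
  doubled (with −9 where >9): 5 8 1 1 5 6 8 → sum 34
  kept as-is: 7 3 6 3 7 6 1 → sum 33
Total = 34 + 33 = 67.
Check digit = (10 − (67 mod 10)) mod 10 = 3.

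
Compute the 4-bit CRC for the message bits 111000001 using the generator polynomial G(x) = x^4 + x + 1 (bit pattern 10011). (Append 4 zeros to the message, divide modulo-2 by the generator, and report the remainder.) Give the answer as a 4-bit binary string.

0101

Append 4 zeros: 1110000010000. Divide by 10011 (XOR where the leading bit is 1):
  pos 0: 11100 XOR 10011 = 01111
  pos 1: 11110 XOR 10011 = 01101
  pos 2: 11010 XOR 10011 = 01001
  pos 3: 10010 XOR 10011 = 00001
  pos 7: 11000 XOR 10011 = 01011
  pos 8: 10110 XOR 10011 = 00101
Remainder (last 4 bits) = 0101. This is the CRC / FCS.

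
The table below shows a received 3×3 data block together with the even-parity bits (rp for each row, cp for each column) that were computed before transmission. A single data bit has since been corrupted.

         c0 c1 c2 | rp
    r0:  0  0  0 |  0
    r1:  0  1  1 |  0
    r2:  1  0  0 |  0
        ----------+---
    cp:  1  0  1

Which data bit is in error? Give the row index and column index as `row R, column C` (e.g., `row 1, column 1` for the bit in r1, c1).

row 2, column 1

Recompute each row's even parity and compare to rp:
  r0: data parity 0, sent rp 0 → ok
  r1: data parity 0, sent rp 0 → ok
  r2: data parity 1, sent rp 0 → mismatch
Recompute each column's even parity and compare to cp:
  c0: data parity 1, sent cp 1 → ok
  c1: data parity 1, sent cp 0 → mismatch
  c2: data parity 1, sent cp 1 → ok
Exactly one row (r2) and one column (c1) fail → the flipped bit is at their intersection.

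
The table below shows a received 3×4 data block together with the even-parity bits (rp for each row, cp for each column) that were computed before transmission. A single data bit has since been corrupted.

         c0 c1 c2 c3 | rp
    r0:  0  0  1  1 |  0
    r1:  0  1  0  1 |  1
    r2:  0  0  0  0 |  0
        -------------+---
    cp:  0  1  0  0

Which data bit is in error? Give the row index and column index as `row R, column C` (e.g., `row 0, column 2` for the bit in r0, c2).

row 1, column 2

Recompute each row's even parity and compare to rp:
  r0: data parity 0, sent rp 0 → ok
  r1: data parity 0, sent rp 1 → mismatch
  r2: data parity 0, sent rp 0 → ok
Recompute each column's even parity and compare to cp:
  c0: data parity 0, sent cp 0 → ok
  c1: data parity 1, sent cp 1 → ok
  c2: data parity 1, sent cp 0 → mismatch
  c3: data parity 0, sent cp 0 → ok
Exactly one row (r1) and one column (c2) fail → the flipped bit is at their intersection.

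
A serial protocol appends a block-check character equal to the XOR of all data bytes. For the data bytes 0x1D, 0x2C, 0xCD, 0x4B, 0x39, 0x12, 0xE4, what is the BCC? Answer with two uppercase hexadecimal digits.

XOR the bytes together:
  start with 0x1D
  0x1D ⊕ 0x2C = 0x31
  0x31 ⊕ 0xCD = 0xFC
  0xFC ⊕ 0x4B = 0xB7
  0xB7 ⊕ 0x39 = 0x8E
  0x8E ⊕ 0x12 = 0x9C
  0x9C ⊕ 0xE4 = 0x78

78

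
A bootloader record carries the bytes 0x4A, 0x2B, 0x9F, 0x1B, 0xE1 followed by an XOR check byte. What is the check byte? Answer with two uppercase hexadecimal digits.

04

XOR the bytes together:
  start with 0x4A
  0x4A ⊕ 0x2B = 0x61
  0x61 ⊕ 0x9F = 0xFE
  0xFE ⊕ 0x1B = 0xE5
  0xE5 ⊕ 0xE1 = 0x04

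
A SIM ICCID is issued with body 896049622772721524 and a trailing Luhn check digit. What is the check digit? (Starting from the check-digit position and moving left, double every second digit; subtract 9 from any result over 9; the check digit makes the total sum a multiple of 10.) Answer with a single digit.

Partial digits right→left: 4 2 5 1 2 7 2 7 7 2 2 6 9 4 0 6 9 8
Double every second digit counting from the check-digit position (so the 1st, 3rd, 5th, ... of the partial from the right).
  doubled (with −9 where >9): 8 1 4 4 5 4 9 0 9 → sum 44
  kept as-is: 2 1 7 7 2 6 4 6 8 → sum 43
Total = 44 + 43 = 87.
Check digit = (10 − (87 mod 10)) mod 10 = 3.

3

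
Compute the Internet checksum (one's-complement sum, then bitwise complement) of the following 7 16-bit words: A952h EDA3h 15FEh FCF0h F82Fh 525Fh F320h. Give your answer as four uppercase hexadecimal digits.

186A

One's-complement addition (fold any carry out of bit 15 back into bit 0):
  0xA952 + 0xEDA3 = 0x196F5 → wrap carry → 0x96F6
  0x96F6 + 0x15FE = 0x0ACF4
  0xACF4 + 0xFCF0 = 0x1A9E4 → wrap carry → 0xA9E5
  0xA9E5 + 0xF82F = 0x1A214 → wrap carry → 0xA215
  0xA215 + 0x525F = 0x0F474
  0xF474 + 0xF320 = 0x1E794 → wrap carry → 0xE795
One's-complement sum = 0xE795.
Checksum = ~0xE795 & 0xFFFF = 0x186A.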